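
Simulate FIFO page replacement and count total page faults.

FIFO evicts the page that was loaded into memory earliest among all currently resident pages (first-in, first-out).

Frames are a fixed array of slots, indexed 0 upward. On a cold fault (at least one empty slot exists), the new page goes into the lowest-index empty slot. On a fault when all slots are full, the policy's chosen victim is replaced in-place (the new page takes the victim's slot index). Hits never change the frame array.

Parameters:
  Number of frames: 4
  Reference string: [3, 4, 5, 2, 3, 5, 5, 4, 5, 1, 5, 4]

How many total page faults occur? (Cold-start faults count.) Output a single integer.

Step 0: ref 3 → FAULT, frames=[3,-,-,-]
Step 1: ref 4 → FAULT, frames=[3,4,-,-]
Step 2: ref 5 → FAULT, frames=[3,4,5,-]
Step 3: ref 2 → FAULT, frames=[3,4,5,2]
Step 4: ref 3 → HIT, frames=[3,4,5,2]
Step 5: ref 5 → HIT, frames=[3,4,5,2]
Step 6: ref 5 → HIT, frames=[3,4,5,2]
Step 7: ref 4 → HIT, frames=[3,4,5,2]
Step 8: ref 5 → HIT, frames=[3,4,5,2]
Step 9: ref 1 → FAULT (evict 3), frames=[1,4,5,2]
Step 10: ref 5 → HIT, frames=[1,4,5,2]
Step 11: ref 4 → HIT, frames=[1,4,5,2]
Total faults: 5

Answer: 5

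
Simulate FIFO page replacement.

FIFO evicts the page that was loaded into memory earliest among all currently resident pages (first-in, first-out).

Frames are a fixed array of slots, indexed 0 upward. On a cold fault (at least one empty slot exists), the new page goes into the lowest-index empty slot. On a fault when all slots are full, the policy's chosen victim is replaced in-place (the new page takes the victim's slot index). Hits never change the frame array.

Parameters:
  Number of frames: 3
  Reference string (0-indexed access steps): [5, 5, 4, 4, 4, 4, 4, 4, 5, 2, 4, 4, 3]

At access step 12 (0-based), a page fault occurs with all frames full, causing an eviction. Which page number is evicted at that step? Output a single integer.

Answer: 5

Derivation:
Step 0: ref 5 -> FAULT, frames=[5,-,-]
Step 1: ref 5 -> HIT, frames=[5,-,-]
Step 2: ref 4 -> FAULT, frames=[5,4,-]
Step 3: ref 4 -> HIT, frames=[5,4,-]
Step 4: ref 4 -> HIT, frames=[5,4,-]
Step 5: ref 4 -> HIT, frames=[5,4,-]
Step 6: ref 4 -> HIT, frames=[5,4,-]
Step 7: ref 4 -> HIT, frames=[5,4,-]
Step 8: ref 5 -> HIT, frames=[5,4,-]
Step 9: ref 2 -> FAULT, frames=[5,4,2]
Step 10: ref 4 -> HIT, frames=[5,4,2]
Step 11: ref 4 -> HIT, frames=[5,4,2]
Step 12: ref 3 -> FAULT, evict 5, frames=[3,4,2]
At step 12: evicted page 5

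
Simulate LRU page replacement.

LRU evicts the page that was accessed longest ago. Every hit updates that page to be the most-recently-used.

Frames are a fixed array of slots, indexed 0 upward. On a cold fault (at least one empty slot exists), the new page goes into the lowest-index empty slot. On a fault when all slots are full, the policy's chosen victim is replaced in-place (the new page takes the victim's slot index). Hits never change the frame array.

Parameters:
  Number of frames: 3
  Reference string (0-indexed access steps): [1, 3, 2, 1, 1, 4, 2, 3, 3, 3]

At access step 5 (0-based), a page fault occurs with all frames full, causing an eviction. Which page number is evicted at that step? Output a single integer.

Step 0: ref 1 -> FAULT, frames=[1,-,-]
Step 1: ref 3 -> FAULT, frames=[1,3,-]
Step 2: ref 2 -> FAULT, frames=[1,3,2]
Step 3: ref 1 -> HIT, frames=[1,3,2]
Step 4: ref 1 -> HIT, frames=[1,3,2]
Step 5: ref 4 -> FAULT, evict 3, frames=[1,4,2]
At step 5: evicted page 3

Answer: 3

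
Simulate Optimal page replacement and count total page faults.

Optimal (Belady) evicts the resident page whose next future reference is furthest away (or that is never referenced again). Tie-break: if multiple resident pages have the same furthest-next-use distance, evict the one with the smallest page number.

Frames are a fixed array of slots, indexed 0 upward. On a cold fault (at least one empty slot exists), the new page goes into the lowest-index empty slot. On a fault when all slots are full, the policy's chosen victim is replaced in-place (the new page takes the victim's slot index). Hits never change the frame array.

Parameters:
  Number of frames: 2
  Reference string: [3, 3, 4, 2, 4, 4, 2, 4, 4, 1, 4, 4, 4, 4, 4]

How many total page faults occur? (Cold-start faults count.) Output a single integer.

Answer: 4

Derivation:
Step 0: ref 3 → FAULT, frames=[3,-]
Step 1: ref 3 → HIT, frames=[3,-]
Step 2: ref 4 → FAULT, frames=[3,4]
Step 3: ref 2 → FAULT (evict 3), frames=[2,4]
Step 4: ref 4 → HIT, frames=[2,4]
Step 5: ref 4 → HIT, frames=[2,4]
Step 6: ref 2 → HIT, frames=[2,4]
Step 7: ref 4 → HIT, frames=[2,4]
Step 8: ref 4 → HIT, frames=[2,4]
Step 9: ref 1 → FAULT (evict 2), frames=[1,4]
Step 10: ref 4 → HIT, frames=[1,4]
Step 11: ref 4 → HIT, frames=[1,4]
Step 12: ref 4 → HIT, frames=[1,4]
Step 13: ref 4 → HIT, frames=[1,4]
Step 14: ref 4 → HIT, frames=[1,4]
Total faults: 4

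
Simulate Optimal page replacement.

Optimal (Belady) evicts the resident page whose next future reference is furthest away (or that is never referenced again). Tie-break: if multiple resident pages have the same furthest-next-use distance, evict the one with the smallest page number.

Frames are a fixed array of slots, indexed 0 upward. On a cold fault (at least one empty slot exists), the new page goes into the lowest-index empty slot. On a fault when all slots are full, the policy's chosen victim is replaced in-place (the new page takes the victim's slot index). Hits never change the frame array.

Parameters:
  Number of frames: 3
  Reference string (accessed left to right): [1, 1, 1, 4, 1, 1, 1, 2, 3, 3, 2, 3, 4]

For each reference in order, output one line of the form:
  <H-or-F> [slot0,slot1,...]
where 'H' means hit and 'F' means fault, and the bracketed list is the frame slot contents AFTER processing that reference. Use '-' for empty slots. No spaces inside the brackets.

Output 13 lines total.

F [1,-,-]
H [1,-,-]
H [1,-,-]
F [1,4,-]
H [1,4,-]
H [1,4,-]
H [1,4,-]
F [1,4,2]
F [3,4,2]
H [3,4,2]
H [3,4,2]
H [3,4,2]
H [3,4,2]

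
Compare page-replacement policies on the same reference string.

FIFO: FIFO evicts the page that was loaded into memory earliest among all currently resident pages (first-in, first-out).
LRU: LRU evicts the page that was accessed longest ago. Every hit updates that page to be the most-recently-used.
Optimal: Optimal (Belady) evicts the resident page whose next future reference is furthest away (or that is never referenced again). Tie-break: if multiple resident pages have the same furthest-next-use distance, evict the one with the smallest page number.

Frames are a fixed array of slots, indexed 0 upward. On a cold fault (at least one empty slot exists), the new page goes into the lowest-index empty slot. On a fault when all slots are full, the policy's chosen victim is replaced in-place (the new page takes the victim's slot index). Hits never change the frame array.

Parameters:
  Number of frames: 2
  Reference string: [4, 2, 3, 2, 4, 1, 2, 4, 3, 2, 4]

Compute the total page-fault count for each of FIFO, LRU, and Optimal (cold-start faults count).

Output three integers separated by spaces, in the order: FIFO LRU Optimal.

Answer: 10 10 8

Derivation:
--- FIFO ---
  step 0: ref 4 -> FAULT, frames=[4,-] (faults so far: 1)
  step 1: ref 2 -> FAULT, frames=[4,2] (faults so far: 2)
  step 2: ref 3 -> FAULT, evict 4, frames=[3,2] (faults so far: 3)
  step 3: ref 2 -> HIT, frames=[3,2] (faults so far: 3)
  step 4: ref 4 -> FAULT, evict 2, frames=[3,4] (faults so far: 4)
  step 5: ref 1 -> FAULT, evict 3, frames=[1,4] (faults so far: 5)
  step 6: ref 2 -> FAULT, evict 4, frames=[1,2] (faults so far: 6)
  step 7: ref 4 -> FAULT, evict 1, frames=[4,2] (faults so far: 7)
  step 8: ref 3 -> FAULT, evict 2, frames=[4,3] (faults so far: 8)
  step 9: ref 2 -> FAULT, evict 4, frames=[2,3] (faults so far: 9)
  step 10: ref 4 -> FAULT, evict 3, frames=[2,4] (faults so far: 10)
  FIFO total faults: 10
--- LRU ---
  step 0: ref 4 -> FAULT, frames=[4,-] (faults so far: 1)
  step 1: ref 2 -> FAULT, frames=[4,2] (faults so far: 2)
  step 2: ref 3 -> FAULT, evict 4, frames=[3,2] (faults so far: 3)
  step 3: ref 2 -> HIT, frames=[3,2] (faults so far: 3)
  step 4: ref 4 -> FAULT, evict 3, frames=[4,2] (faults so far: 4)
  step 5: ref 1 -> FAULT, evict 2, frames=[4,1] (faults so far: 5)
  step 6: ref 2 -> FAULT, evict 4, frames=[2,1] (faults so far: 6)
  step 7: ref 4 -> FAULT, evict 1, frames=[2,4] (faults so far: 7)
  step 8: ref 3 -> FAULT, evict 2, frames=[3,4] (faults so far: 8)
  step 9: ref 2 -> FAULT, evict 4, frames=[3,2] (faults so far: 9)
  step 10: ref 4 -> FAULT, evict 3, frames=[4,2] (faults so far: 10)
  LRU total faults: 10
--- Optimal ---
  step 0: ref 4 -> FAULT, frames=[4,-] (faults so far: 1)
  step 1: ref 2 -> FAULT, frames=[4,2] (faults so far: 2)
  step 2: ref 3 -> FAULT, evict 4, frames=[3,2] (faults so far: 3)
  step 3: ref 2 -> HIT, frames=[3,2] (faults so far: 3)
  step 4: ref 4 -> FAULT, evict 3, frames=[4,2] (faults so far: 4)
  step 5: ref 1 -> FAULT, evict 4, frames=[1,2] (faults so far: 5)
  step 6: ref 2 -> HIT, frames=[1,2] (faults so far: 5)
  step 7: ref 4 -> FAULT, evict 1, frames=[4,2] (faults so far: 6)
  step 8: ref 3 -> FAULT, evict 4, frames=[3,2] (faults so far: 7)
  step 9: ref 2 -> HIT, frames=[3,2] (faults so far: 7)
  step 10: ref 4 -> FAULT, evict 2, frames=[3,4] (faults so far: 8)
  Optimal total faults: 8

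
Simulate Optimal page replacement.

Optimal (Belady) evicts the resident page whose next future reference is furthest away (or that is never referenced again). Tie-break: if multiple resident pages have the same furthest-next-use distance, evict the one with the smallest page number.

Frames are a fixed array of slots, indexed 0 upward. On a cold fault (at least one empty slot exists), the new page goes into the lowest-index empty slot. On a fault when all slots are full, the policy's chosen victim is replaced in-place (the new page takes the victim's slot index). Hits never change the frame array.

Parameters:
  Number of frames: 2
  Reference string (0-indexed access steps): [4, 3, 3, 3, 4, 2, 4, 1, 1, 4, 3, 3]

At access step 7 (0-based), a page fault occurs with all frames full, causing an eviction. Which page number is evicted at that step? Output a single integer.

Step 0: ref 4 -> FAULT, frames=[4,-]
Step 1: ref 3 -> FAULT, frames=[4,3]
Step 2: ref 3 -> HIT, frames=[4,3]
Step 3: ref 3 -> HIT, frames=[4,3]
Step 4: ref 4 -> HIT, frames=[4,3]
Step 5: ref 2 -> FAULT, evict 3, frames=[4,2]
Step 6: ref 4 -> HIT, frames=[4,2]
Step 7: ref 1 -> FAULT, evict 2, frames=[4,1]
At step 7: evicted page 2

Answer: 2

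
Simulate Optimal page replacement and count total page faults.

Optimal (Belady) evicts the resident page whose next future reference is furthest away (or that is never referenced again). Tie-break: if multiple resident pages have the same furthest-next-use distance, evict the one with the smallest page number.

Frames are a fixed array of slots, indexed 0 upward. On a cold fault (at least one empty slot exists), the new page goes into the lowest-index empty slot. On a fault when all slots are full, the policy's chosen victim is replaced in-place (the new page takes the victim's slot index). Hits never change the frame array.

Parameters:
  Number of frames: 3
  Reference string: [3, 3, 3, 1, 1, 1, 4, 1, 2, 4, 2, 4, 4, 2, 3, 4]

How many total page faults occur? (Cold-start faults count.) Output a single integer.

Step 0: ref 3 → FAULT, frames=[3,-,-]
Step 1: ref 3 → HIT, frames=[3,-,-]
Step 2: ref 3 → HIT, frames=[3,-,-]
Step 3: ref 1 → FAULT, frames=[3,1,-]
Step 4: ref 1 → HIT, frames=[3,1,-]
Step 5: ref 1 → HIT, frames=[3,1,-]
Step 6: ref 4 → FAULT, frames=[3,1,4]
Step 7: ref 1 → HIT, frames=[3,1,4]
Step 8: ref 2 → FAULT (evict 1), frames=[3,2,4]
Step 9: ref 4 → HIT, frames=[3,2,4]
Step 10: ref 2 → HIT, frames=[3,2,4]
Step 11: ref 4 → HIT, frames=[3,2,4]
Step 12: ref 4 → HIT, frames=[3,2,4]
Step 13: ref 2 → HIT, frames=[3,2,4]
Step 14: ref 3 → HIT, frames=[3,2,4]
Step 15: ref 4 → HIT, frames=[3,2,4]
Total faults: 4

Answer: 4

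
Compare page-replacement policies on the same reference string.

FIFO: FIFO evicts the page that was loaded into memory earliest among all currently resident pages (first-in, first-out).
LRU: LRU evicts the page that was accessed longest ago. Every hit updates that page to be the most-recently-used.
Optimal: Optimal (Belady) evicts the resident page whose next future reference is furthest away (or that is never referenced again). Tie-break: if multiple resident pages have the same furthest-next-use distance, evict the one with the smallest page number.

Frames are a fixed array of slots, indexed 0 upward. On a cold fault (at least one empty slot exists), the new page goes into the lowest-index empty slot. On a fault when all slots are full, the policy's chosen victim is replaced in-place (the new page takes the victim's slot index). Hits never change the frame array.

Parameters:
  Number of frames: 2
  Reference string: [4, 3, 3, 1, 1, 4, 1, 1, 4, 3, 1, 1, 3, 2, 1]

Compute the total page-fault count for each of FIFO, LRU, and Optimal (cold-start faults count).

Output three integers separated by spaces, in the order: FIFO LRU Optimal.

Answer: 7 8 5

Derivation:
--- FIFO ---
  step 0: ref 4 -> FAULT, frames=[4,-] (faults so far: 1)
  step 1: ref 3 -> FAULT, frames=[4,3] (faults so far: 2)
  step 2: ref 3 -> HIT, frames=[4,3] (faults so far: 2)
  step 3: ref 1 -> FAULT, evict 4, frames=[1,3] (faults so far: 3)
  step 4: ref 1 -> HIT, frames=[1,3] (faults so far: 3)
  step 5: ref 4 -> FAULT, evict 3, frames=[1,4] (faults so far: 4)
  step 6: ref 1 -> HIT, frames=[1,4] (faults so far: 4)
  step 7: ref 1 -> HIT, frames=[1,4] (faults so far: 4)
  step 8: ref 4 -> HIT, frames=[1,4] (faults so far: 4)
  step 9: ref 3 -> FAULT, evict 1, frames=[3,4] (faults so far: 5)
  step 10: ref 1 -> FAULT, evict 4, frames=[3,1] (faults so far: 6)
  step 11: ref 1 -> HIT, frames=[3,1] (faults so far: 6)
  step 12: ref 3 -> HIT, frames=[3,1] (faults so far: 6)
  step 13: ref 2 -> FAULT, evict 3, frames=[2,1] (faults so far: 7)
  step 14: ref 1 -> HIT, frames=[2,1] (faults so far: 7)
  FIFO total faults: 7
--- LRU ---
  step 0: ref 4 -> FAULT, frames=[4,-] (faults so far: 1)
  step 1: ref 3 -> FAULT, frames=[4,3] (faults so far: 2)
  step 2: ref 3 -> HIT, frames=[4,3] (faults so far: 2)
  step 3: ref 1 -> FAULT, evict 4, frames=[1,3] (faults so far: 3)
  step 4: ref 1 -> HIT, frames=[1,3] (faults so far: 3)
  step 5: ref 4 -> FAULT, evict 3, frames=[1,4] (faults so far: 4)
  step 6: ref 1 -> HIT, frames=[1,4] (faults so far: 4)
  step 7: ref 1 -> HIT, frames=[1,4] (faults so far: 4)
  step 8: ref 4 -> HIT, frames=[1,4] (faults so far: 4)
  step 9: ref 3 -> FAULT, evict 1, frames=[3,4] (faults so far: 5)
  step 10: ref 1 -> FAULT, evict 4, frames=[3,1] (faults so far: 6)
  step 11: ref 1 -> HIT, frames=[3,1] (faults so far: 6)
  step 12: ref 3 -> HIT, frames=[3,1] (faults so far: 6)
  step 13: ref 2 -> FAULT, evict 1, frames=[3,2] (faults so far: 7)
  step 14: ref 1 -> FAULT, evict 3, frames=[1,2] (faults so far: 8)
  LRU total faults: 8
--- Optimal ---
  step 0: ref 4 -> FAULT, frames=[4,-] (faults so far: 1)
  step 1: ref 3 -> FAULT, frames=[4,3] (faults so far: 2)
  step 2: ref 3 -> HIT, frames=[4,3] (faults so far: 2)
  step 3: ref 1 -> FAULT, evict 3, frames=[4,1] (faults so far: 3)
  step 4: ref 1 -> HIT, frames=[4,1] (faults so far: 3)
  step 5: ref 4 -> HIT, frames=[4,1] (faults so far: 3)
  step 6: ref 1 -> HIT, frames=[4,1] (faults so far: 3)
  step 7: ref 1 -> HIT, frames=[4,1] (faults so far: 3)
  step 8: ref 4 -> HIT, frames=[4,1] (faults so far: 3)
  step 9: ref 3 -> FAULT, evict 4, frames=[3,1] (faults so far: 4)
  step 10: ref 1 -> HIT, frames=[3,1] (faults so far: 4)
  step 11: ref 1 -> HIT, frames=[3,1] (faults so far: 4)
  step 12: ref 3 -> HIT, frames=[3,1] (faults so far: 4)
  step 13: ref 2 -> FAULT, evict 3, frames=[2,1] (faults so far: 5)
  step 14: ref 1 -> HIT, frames=[2,1] (faults so far: 5)
  Optimal total faults: 5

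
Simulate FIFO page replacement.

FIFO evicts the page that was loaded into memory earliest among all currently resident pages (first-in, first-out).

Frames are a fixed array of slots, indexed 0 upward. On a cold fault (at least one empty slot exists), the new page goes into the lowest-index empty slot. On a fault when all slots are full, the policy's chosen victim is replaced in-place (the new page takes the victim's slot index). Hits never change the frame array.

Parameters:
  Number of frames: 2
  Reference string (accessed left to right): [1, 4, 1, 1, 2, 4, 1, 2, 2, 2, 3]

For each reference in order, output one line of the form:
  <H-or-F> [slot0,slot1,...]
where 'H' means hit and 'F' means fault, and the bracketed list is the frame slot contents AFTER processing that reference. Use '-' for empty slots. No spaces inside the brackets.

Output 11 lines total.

F [1,-]
F [1,4]
H [1,4]
H [1,4]
F [2,4]
H [2,4]
F [2,1]
H [2,1]
H [2,1]
H [2,1]
F [3,1]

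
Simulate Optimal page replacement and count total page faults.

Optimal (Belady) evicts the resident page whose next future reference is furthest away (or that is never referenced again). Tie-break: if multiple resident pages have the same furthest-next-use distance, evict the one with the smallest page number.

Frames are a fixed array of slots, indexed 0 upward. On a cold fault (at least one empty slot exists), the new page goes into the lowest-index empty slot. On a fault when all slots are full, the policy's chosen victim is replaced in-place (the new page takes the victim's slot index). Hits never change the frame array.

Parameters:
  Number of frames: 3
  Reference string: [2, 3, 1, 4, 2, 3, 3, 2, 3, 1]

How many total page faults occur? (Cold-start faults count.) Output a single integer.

Step 0: ref 2 → FAULT, frames=[2,-,-]
Step 1: ref 3 → FAULT, frames=[2,3,-]
Step 2: ref 1 → FAULT, frames=[2,3,1]
Step 3: ref 4 → FAULT (evict 1), frames=[2,3,4]
Step 4: ref 2 → HIT, frames=[2,3,4]
Step 5: ref 3 → HIT, frames=[2,3,4]
Step 6: ref 3 → HIT, frames=[2,3,4]
Step 7: ref 2 → HIT, frames=[2,3,4]
Step 8: ref 3 → HIT, frames=[2,3,4]
Step 9: ref 1 → FAULT (evict 2), frames=[1,3,4]
Total faults: 5

Answer: 5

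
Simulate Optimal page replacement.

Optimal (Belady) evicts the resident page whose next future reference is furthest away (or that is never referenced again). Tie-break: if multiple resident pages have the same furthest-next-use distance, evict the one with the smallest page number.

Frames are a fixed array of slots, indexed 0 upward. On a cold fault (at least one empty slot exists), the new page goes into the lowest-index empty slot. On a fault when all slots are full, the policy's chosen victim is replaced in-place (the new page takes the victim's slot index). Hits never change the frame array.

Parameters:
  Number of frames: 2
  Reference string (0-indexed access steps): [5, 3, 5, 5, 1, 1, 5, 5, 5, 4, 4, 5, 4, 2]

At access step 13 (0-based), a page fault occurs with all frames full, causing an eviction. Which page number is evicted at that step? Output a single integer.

Answer: 4

Derivation:
Step 0: ref 5 -> FAULT, frames=[5,-]
Step 1: ref 3 -> FAULT, frames=[5,3]
Step 2: ref 5 -> HIT, frames=[5,3]
Step 3: ref 5 -> HIT, frames=[5,3]
Step 4: ref 1 -> FAULT, evict 3, frames=[5,1]
Step 5: ref 1 -> HIT, frames=[5,1]
Step 6: ref 5 -> HIT, frames=[5,1]
Step 7: ref 5 -> HIT, frames=[5,1]
Step 8: ref 5 -> HIT, frames=[5,1]
Step 9: ref 4 -> FAULT, evict 1, frames=[5,4]
Step 10: ref 4 -> HIT, frames=[5,4]
Step 11: ref 5 -> HIT, frames=[5,4]
Step 12: ref 4 -> HIT, frames=[5,4]
Step 13: ref 2 -> FAULT, evict 4, frames=[5,2]
At step 13: evicted page 4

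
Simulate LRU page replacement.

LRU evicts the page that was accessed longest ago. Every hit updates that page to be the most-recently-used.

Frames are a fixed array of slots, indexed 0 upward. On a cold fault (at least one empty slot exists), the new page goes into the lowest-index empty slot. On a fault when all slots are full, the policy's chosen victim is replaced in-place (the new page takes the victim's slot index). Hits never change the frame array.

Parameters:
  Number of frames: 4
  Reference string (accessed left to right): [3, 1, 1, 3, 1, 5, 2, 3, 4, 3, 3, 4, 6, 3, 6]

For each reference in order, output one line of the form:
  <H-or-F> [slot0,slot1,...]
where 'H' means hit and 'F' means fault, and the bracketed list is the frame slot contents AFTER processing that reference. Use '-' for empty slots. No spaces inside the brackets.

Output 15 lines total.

F [3,-,-,-]
F [3,1,-,-]
H [3,1,-,-]
H [3,1,-,-]
H [3,1,-,-]
F [3,1,5,-]
F [3,1,5,2]
H [3,1,5,2]
F [3,4,5,2]
H [3,4,5,2]
H [3,4,5,2]
H [3,4,5,2]
F [3,4,6,2]
H [3,4,6,2]
H [3,4,6,2]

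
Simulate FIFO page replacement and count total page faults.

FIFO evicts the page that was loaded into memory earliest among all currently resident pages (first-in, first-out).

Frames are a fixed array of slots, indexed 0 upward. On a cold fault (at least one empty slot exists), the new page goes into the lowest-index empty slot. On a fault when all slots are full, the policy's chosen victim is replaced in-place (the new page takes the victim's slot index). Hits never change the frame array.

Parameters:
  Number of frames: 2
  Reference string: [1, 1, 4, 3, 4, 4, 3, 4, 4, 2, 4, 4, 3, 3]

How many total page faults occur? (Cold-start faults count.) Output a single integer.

Step 0: ref 1 → FAULT, frames=[1,-]
Step 1: ref 1 → HIT, frames=[1,-]
Step 2: ref 4 → FAULT, frames=[1,4]
Step 3: ref 3 → FAULT (evict 1), frames=[3,4]
Step 4: ref 4 → HIT, frames=[3,4]
Step 5: ref 4 → HIT, frames=[3,4]
Step 6: ref 3 → HIT, frames=[3,4]
Step 7: ref 4 → HIT, frames=[3,4]
Step 8: ref 4 → HIT, frames=[3,4]
Step 9: ref 2 → FAULT (evict 4), frames=[3,2]
Step 10: ref 4 → FAULT (evict 3), frames=[4,2]
Step 11: ref 4 → HIT, frames=[4,2]
Step 12: ref 3 → FAULT (evict 2), frames=[4,3]
Step 13: ref 3 → HIT, frames=[4,3]
Total faults: 6

Answer: 6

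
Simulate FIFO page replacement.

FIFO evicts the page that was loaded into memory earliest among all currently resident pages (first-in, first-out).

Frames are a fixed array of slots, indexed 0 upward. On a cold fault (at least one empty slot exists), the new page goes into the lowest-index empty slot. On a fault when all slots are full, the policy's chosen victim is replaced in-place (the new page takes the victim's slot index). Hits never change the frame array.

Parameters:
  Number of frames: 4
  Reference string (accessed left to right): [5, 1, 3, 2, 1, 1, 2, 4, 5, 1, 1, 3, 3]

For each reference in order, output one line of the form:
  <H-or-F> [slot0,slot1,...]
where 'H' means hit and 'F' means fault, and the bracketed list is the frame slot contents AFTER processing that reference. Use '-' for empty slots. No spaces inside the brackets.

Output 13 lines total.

F [5,-,-,-]
F [5,1,-,-]
F [5,1,3,-]
F [5,1,3,2]
H [5,1,3,2]
H [5,1,3,2]
H [5,1,3,2]
F [4,1,3,2]
F [4,5,3,2]
F [4,5,1,2]
H [4,5,1,2]
F [4,5,1,3]
H [4,5,1,3]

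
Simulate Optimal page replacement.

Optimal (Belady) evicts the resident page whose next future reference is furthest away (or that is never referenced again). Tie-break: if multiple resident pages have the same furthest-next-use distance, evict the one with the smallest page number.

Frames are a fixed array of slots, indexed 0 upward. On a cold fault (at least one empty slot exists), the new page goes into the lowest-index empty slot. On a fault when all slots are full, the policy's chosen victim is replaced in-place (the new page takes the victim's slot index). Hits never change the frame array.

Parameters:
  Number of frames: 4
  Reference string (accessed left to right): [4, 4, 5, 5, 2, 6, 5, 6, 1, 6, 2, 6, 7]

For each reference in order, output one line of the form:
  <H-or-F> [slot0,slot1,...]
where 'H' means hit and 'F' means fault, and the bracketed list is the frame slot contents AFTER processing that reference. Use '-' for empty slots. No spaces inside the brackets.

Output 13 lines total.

F [4,-,-,-]
H [4,-,-,-]
F [4,5,-,-]
H [4,5,-,-]
F [4,5,2,-]
F [4,5,2,6]
H [4,5,2,6]
H [4,5,2,6]
F [1,5,2,6]
H [1,5,2,6]
H [1,5,2,6]
H [1,5,2,6]
F [7,5,2,6]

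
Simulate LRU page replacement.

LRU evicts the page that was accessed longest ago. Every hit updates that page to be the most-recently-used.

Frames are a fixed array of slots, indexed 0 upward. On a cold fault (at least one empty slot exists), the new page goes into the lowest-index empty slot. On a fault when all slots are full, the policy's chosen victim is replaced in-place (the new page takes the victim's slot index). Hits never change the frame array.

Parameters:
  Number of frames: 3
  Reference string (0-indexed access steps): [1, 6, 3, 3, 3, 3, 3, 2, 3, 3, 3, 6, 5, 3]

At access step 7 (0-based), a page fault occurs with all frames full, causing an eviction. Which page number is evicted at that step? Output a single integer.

Answer: 1

Derivation:
Step 0: ref 1 -> FAULT, frames=[1,-,-]
Step 1: ref 6 -> FAULT, frames=[1,6,-]
Step 2: ref 3 -> FAULT, frames=[1,6,3]
Step 3: ref 3 -> HIT, frames=[1,6,3]
Step 4: ref 3 -> HIT, frames=[1,6,3]
Step 5: ref 3 -> HIT, frames=[1,6,3]
Step 6: ref 3 -> HIT, frames=[1,6,3]
Step 7: ref 2 -> FAULT, evict 1, frames=[2,6,3]
At step 7: evicted page 1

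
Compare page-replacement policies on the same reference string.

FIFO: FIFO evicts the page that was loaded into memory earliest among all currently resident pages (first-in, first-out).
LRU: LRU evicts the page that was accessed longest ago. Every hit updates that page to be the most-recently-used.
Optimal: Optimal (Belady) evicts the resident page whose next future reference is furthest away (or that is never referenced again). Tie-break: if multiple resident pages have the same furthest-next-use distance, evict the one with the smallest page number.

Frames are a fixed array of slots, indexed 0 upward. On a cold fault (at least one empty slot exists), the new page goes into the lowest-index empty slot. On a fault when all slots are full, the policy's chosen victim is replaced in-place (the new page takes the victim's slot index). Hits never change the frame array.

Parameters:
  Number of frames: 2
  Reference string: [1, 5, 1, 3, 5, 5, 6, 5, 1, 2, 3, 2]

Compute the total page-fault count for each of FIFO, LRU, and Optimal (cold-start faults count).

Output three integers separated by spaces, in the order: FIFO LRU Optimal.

Answer: 8 8 7

Derivation:
--- FIFO ---
  step 0: ref 1 -> FAULT, frames=[1,-] (faults so far: 1)
  step 1: ref 5 -> FAULT, frames=[1,5] (faults so far: 2)
  step 2: ref 1 -> HIT, frames=[1,5] (faults so far: 2)
  step 3: ref 3 -> FAULT, evict 1, frames=[3,5] (faults so far: 3)
  step 4: ref 5 -> HIT, frames=[3,5] (faults so far: 3)
  step 5: ref 5 -> HIT, frames=[3,5] (faults so far: 3)
  step 6: ref 6 -> FAULT, evict 5, frames=[3,6] (faults so far: 4)
  step 7: ref 5 -> FAULT, evict 3, frames=[5,6] (faults so far: 5)
  step 8: ref 1 -> FAULT, evict 6, frames=[5,1] (faults so far: 6)
  step 9: ref 2 -> FAULT, evict 5, frames=[2,1] (faults so far: 7)
  step 10: ref 3 -> FAULT, evict 1, frames=[2,3] (faults so far: 8)
  step 11: ref 2 -> HIT, frames=[2,3] (faults so far: 8)
  FIFO total faults: 8
--- LRU ---
  step 0: ref 1 -> FAULT, frames=[1,-] (faults so far: 1)
  step 1: ref 5 -> FAULT, frames=[1,5] (faults so far: 2)
  step 2: ref 1 -> HIT, frames=[1,5] (faults so far: 2)
  step 3: ref 3 -> FAULT, evict 5, frames=[1,3] (faults so far: 3)
  step 4: ref 5 -> FAULT, evict 1, frames=[5,3] (faults so far: 4)
  step 5: ref 5 -> HIT, frames=[5,3] (faults so far: 4)
  step 6: ref 6 -> FAULT, evict 3, frames=[5,6] (faults so far: 5)
  step 7: ref 5 -> HIT, frames=[5,6] (faults so far: 5)
  step 8: ref 1 -> FAULT, evict 6, frames=[5,1] (faults so far: 6)
  step 9: ref 2 -> FAULT, evict 5, frames=[2,1] (faults so far: 7)
  step 10: ref 3 -> FAULT, evict 1, frames=[2,3] (faults so far: 8)
  step 11: ref 2 -> HIT, frames=[2,3] (faults so far: 8)
  LRU total faults: 8
--- Optimal ---
  step 0: ref 1 -> FAULT, frames=[1,-] (faults so far: 1)
  step 1: ref 5 -> FAULT, frames=[1,5] (faults so far: 2)
  step 2: ref 1 -> HIT, frames=[1,5] (faults so far: 2)
  step 3: ref 3 -> FAULT, evict 1, frames=[3,5] (faults so far: 3)
  step 4: ref 5 -> HIT, frames=[3,5] (faults so far: 3)
  step 5: ref 5 -> HIT, frames=[3,5] (faults so far: 3)
  step 6: ref 6 -> FAULT, evict 3, frames=[6,5] (faults so far: 4)
  step 7: ref 5 -> HIT, frames=[6,5] (faults so far: 4)
  step 8: ref 1 -> FAULT, evict 5, frames=[6,1] (faults so far: 5)
  step 9: ref 2 -> FAULT, evict 1, frames=[6,2] (faults so far: 6)
  step 10: ref 3 -> FAULT, evict 6, frames=[3,2] (faults so far: 7)
  step 11: ref 2 -> HIT, frames=[3,2] (faults so far: 7)
  Optimal total faults: 7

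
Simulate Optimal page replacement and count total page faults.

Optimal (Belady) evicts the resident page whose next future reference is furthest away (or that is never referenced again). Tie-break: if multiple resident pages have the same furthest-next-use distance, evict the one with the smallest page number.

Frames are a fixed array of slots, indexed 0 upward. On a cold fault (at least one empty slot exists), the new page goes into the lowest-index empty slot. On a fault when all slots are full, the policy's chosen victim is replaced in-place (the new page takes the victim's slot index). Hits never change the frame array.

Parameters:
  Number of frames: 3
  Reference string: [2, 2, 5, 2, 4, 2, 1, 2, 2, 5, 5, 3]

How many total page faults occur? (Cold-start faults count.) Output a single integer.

Answer: 5

Derivation:
Step 0: ref 2 → FAULT, frames=[2,-,-]
Step 1: ref 2 → HIT, frames=[2,-,-]
Step 2: ref 5 → FAULT, frames=[2,5,-]
Step 3: ref 2 → HIT, frames=[2,5,-]
Step 4: ref 4 → FAULT, frames=[2,5,4]
Step 5: ref 2 → HIT, frames=[2,5,4]
Step 6: ref 1 → FAULT (evict 4), frames=[2,5,1]
Step 7: ref 2 → HIT, frames=[2,5,1]
Step 8: ref 2 → HIT, frames=[2,5,1]
Step 9: ref 5 → HIT, frames=[2,5,1]
Step 10: ref 5 → HIT, frames=[2,5,1]
Step 11: ref 3 → FAULT (evict 1), frames=[2,5,3]
Total faults: 5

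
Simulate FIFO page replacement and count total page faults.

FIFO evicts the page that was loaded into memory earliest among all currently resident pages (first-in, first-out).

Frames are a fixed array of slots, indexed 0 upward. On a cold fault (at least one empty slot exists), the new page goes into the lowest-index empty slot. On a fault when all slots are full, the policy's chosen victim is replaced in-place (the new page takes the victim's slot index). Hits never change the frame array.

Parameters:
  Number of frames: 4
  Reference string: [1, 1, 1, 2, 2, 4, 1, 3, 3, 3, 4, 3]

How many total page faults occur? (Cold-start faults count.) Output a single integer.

Step 0: ref 1 → FAULT, frames=[1,-,-,-]
Step 1: ref 1 → HIT, frames=[1,-,-,-]
Step 2: ref 1 → HIT, frames=[1,-,-,-]
Step 3: ref 2 → FAULT, frames=[1,2,-,-]
Step 4: ref 2 → HIT, frames=[1,2,-,-]
Step 5: ref 4 → FAULT, frames=[1,2,4,-]
Step 6: ref 1 → HIT, frames=[1,2,4,-]
Step 7: ref 3 → FAULT, frames=[1,2,4,3]
Step 8: ref 3 → HIT, frames=[1,2,4,3]
Step 9: ref 3 → HIT, frames=[1,2,4,3]
Step 10: ref 4 → HIT, frames=[1,2,4,3]
Step 11: ref 3 → HIT, frames=[1,2,4,3]
Total faults: 4

Answer: 4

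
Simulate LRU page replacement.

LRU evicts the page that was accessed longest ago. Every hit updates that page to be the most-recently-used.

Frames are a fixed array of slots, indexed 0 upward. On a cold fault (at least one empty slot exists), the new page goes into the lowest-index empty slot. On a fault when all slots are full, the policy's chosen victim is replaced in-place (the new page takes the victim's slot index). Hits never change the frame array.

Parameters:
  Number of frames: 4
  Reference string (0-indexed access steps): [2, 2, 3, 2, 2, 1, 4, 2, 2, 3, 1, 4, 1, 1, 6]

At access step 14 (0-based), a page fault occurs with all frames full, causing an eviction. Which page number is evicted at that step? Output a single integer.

Step 0: ref 2 -> FAULT, frames=[2,-,-,-]
Step 1: ref 2 -> HIT, frames=[2,-,-,-]
Step 2: ref 3 -> FAULT, frames=[2,3,-,-]
Step 3: ref 2 -> HIT, frames=[2,3,-,-]
Step 4: ref 2 -> HIT, frames=[2,3,-,-]
Step 5: ref 1 -> FAULT, frames=[2,3,1,-]
Step 6: ref 4 -> FAULT, frames=[2,3,1,4]
Step 7: ref 2 -> HIT, frames=[2,3,1,4]
Step 8: ref 2 -> HIT, frames=[2,3,1,4]
Step 9: ref 3 -> HIT, frames=[2,3,1,4]
Step 10: ref 1 -> HIT, frames=[2,3,1,4]
Step 11: ref 4 -> HIT, frames=[2,3,1,4]
Step 12: ref 1 -> HIT, frames=[2,3,1,4]
Step 13: ref 1 -> HIT, frames=[2,3,1,4]
Step 14: ref 6 -> FAULT, evict 2, frames=[6,3,1,4]
At step 14: evicted page 2

Answer: 2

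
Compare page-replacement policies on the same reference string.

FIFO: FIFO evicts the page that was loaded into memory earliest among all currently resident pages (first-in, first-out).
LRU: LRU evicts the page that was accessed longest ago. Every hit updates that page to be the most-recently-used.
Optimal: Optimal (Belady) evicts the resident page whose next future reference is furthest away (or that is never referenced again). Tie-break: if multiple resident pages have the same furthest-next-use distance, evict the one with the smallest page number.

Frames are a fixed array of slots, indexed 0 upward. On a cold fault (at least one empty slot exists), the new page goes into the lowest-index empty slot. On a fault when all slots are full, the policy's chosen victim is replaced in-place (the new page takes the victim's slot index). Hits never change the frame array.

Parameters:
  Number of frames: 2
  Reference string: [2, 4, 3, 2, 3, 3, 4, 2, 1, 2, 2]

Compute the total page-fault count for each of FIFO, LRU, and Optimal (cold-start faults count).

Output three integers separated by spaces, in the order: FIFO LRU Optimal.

--- FIFO ---
  step 0: ref 2 -> FAULT, frames=[2,-] (faults so far: 1)
  step 1: ref 4 -> FAULT, frames=[2,4] (faults so far: 2)
  step 2: ref 3 -> FAULT, evict 2, frames=[3,4] (faults so far: 3)
  step 3: ref 2 -> FAULT, evict 4, frames=[3,2] (faults so far: 4)
  step 4: ref 3 -> HIT, frames=[3,2] (faults so far: 4)
  step 5: ref 3 -> HIT, frames=[3,2] (faults so far: 4)
  step 6: ref 4 -> FAULT, evict 3, frames=[4,2] (faults so far: 5)
  step 7: ref 2 -> HIT, frames=[4,2] (faults so far: 5)
  step 8: ref 1 -> FAULT, evict 2, frames=[4,1] (faults so far: 6)
  step 9: ref 2 -> FAULT, evict 4, frames=[2,1] (faults so far: 7)
  step 10: ref 2 -> HIT, frames=[2,1] (faults so far: 7)
  FIFO total faults: 7
--- LRU ---
  step 0: ref 2 -> FAULT, frames=[2,-] (faults so far: 1)
  step 1: ref 4 -> FAULT, frames=[2,4] (faults so far: 2)
  step 2: ref 3 -> FAULT, evict 2, frames=[3,4] (faults so far: 3)
  step 3: ref 2 -> FAULT, evict 4, frames=[3,2] (faults so far: 4)
  step 4: ref 3 -> HIT, frames=[3,2] (faults so far: 4)
  step 5: ref 3 -> HIT, frames=[3,2] (faults so far: 4)
  step 6: ref 4 -> FAULT, evict 2, frames=[3,4] (faults so far: 5)
  step 7: ref 2 -> FAULT, evict 3, frames=[2,4] (faults so far: 6)
  step 8: ref 1 -> FAULT, evict 4, frames=[2,1] (faults so far: 7)
  step 9: ref 2 -> HIT, frames=[2,1] (faults so far: 7)
  step 10: ref 2 -> HIT, frames=[2,1] (faults so far: 7)
  LRU total faults: 7
--- Optimal ---
  step 0: ref 2 -> FAULT, frames=[2,-] (faults so far: 1)
  step 1: ref 4 -> FAULT, frames=[2,4] (faults so far: 2)
  step 2: ref 3 -> FAULT, evict 4, frames=[2,3] (faults so far: 3)
  step 3: ref 2 -> HIT, frames=[2,3] (faults so far: 3)
  step 4: ref 3 -> HIT, frames=[2,3] (faults so far: 3)
  step 5: ref 3 -> HIT, frames=[2,3] (faults so far: 3)
  step 6: ref 4 -> FAULT, evict 3, frames=[2,4] (faults so far: 4)
  step 7: ref 2 -> HIT, frames=[2,4] (faults so far: 4)
  step 8: ref 1 -> FAULT, evict 4, frames=[2,1] (faults so far: 5)
  step 9: ref 2 -> HIT, frames=[2,1] (faults so far: 5)
  step 10: ref 2 -> HIT, frames=[2,1] (faults so far: 5)
  Optimal total faults: 5

Answer: 7 7 5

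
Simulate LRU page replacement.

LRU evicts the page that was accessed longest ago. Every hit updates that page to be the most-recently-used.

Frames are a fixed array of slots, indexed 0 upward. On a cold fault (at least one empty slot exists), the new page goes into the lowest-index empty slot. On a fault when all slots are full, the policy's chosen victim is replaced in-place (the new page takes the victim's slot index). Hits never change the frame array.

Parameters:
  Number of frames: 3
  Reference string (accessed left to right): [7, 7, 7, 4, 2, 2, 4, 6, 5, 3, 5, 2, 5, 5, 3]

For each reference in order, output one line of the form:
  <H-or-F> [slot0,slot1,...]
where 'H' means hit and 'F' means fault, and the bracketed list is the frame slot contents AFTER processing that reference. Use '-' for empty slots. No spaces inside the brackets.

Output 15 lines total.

F [7,-,-]
H [7,-,-]
H [7,-,-]
F [7,4,-]
F [7,4,2]
H [7,4,2]
H [7,4,2]
F [6,4,2]
F [6,4,5]
F [6,3,5]
H [6,3,5]
F [2,3,5]
H [2,3,5]
H [2,3,5]
H [2,3,5]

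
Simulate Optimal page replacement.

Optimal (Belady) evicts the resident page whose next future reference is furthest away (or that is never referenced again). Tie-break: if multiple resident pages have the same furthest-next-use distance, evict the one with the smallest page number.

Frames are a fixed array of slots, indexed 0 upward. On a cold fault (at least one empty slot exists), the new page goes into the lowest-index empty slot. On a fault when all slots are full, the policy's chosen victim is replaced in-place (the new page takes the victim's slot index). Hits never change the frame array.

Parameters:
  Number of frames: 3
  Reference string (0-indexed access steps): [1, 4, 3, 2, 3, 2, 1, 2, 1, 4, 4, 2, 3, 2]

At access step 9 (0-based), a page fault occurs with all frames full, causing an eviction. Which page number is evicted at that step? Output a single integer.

Answer: 1

Derivation:
Step 0: ref 1 -> FAULT, frames=[1,-,-]
Step 1: ref 4 -> FAULT, frames=[1,4,-]
Step 2: ref 3 -> FAULT, frames=[1,4,3]
Step 3: ref 2 -> FAULT, evict 4, frames=[1,2,3]
Step 4: ref 3 -> HIT, frames=[1,2,3]
Step 5: ref 2 -> HIT, frames=[1,2,3]
Step 6: ref 1 -> HIT, frames=[1,2,3]
Step 7: ref 2 -> HIT, frames=[1,2,3]
Step 8: ref 1 -> HIT, frames=[1,2,3]
Step 9: ref 4 -> FAULT, evict 1, frames=[4,2,3]
At step 9: evicted page 1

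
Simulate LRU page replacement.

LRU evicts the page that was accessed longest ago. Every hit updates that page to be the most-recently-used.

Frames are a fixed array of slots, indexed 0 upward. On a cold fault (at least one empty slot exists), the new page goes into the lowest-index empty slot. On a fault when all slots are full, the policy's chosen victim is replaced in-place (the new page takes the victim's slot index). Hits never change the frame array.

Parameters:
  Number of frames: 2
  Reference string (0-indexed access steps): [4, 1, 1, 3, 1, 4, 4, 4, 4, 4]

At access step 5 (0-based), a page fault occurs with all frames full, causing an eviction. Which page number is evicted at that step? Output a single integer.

Step 0: ref 4 -> FAULT, frames=[4,-]
Step 1: ref 1 -> FAULT, frames=[4,1]
Step 2: ref 1 -> HIT, frames=[4,1]
Step 3: ref 3 -> FAULT, evict 4, frames=[3,1]
Step 4: ref 1 -> HIT, frames=[3,1]
Step 5: ref 4 -> FAULT, evict 3, frames=[4,1]
At step 5: evicted page 3

Answer: 3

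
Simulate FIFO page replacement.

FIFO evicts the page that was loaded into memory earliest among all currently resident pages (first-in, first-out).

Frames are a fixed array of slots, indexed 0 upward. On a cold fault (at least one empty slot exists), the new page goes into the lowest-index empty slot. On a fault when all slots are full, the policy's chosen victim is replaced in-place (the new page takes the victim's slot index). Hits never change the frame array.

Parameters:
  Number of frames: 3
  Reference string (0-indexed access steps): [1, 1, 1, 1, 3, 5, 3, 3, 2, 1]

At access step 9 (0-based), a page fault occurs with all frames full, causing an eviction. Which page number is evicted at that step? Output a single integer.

Answer: 3

Derivation:
Step 0: ref 1 -> FAULT, frames=[1,-,-]
Step 1: ref 1 -> HIT, frames=[1,-,-]
Step 2: ref 1 -> HIT, frames=[1,-,-]
Step 3: ref 1 -> HIT, frames=[1,-,-]
Step 4: ref 3 -> FAULT, frames=[1,3,-]
Step 5: ref 5 -> FAULT, frames=[1,3,5]
Step 6: ref 3 -> HIT, frames=[1,3,5]
Step 7: ref 3 -> HIT, frames=[1,3,5]
Step 8: ref 2 -> FAULT, evict 1, frames=[2,3,5]
Step 9: ref 1 -> FAULT, evict 3, frames=[2,1,5]
At step 9: evicted page 3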